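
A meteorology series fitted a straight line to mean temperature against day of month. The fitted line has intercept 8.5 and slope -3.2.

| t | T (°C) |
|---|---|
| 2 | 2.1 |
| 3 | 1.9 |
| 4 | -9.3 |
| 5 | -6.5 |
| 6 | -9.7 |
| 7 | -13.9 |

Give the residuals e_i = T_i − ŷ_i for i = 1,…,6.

0, 3, -5, 1, 1, 0

t=2: ŷ = 8.5 − 3.2·2 = 2.1; e = 2.1 − 2.1 = 0
t=3: ŷ = 8.5 − 3.2·3 = -1.1; e = 1.9 − (-1.1) = 3
t=4: ŷ = 8.5 − 3.2·4 = -4.3; e = -9.3 − (-4.3) = -5
t=5: ŷ = 8.5 − 3.2·5 = -7.5; e = -6.5 − (-7.5) = 1
t=6: ŷ = 8.5 − 3.2·6 = -10.7; e = -9.7 − (-10.7) = 1
t=7: ŷ = 8.5 − 3.2·7 = -13.9; e = -13.9 − (-13.9) = 0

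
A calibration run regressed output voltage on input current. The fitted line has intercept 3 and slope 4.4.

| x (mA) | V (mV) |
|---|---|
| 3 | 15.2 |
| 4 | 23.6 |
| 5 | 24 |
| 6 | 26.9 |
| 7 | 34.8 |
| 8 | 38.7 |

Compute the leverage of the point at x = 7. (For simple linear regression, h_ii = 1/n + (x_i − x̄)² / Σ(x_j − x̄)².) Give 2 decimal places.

x̄ = (3 + 4 + 5 + 6 + 7 + 8)/6 = 5.5
Σ(x − x̄)² = 6.25 + 2.25 + 0.25 + 0.25 + 2.25 + 6.25 = 17.5
h = 1/6 + (1.5)²/17.5 = 0.166667 + 0.128571 = 0.30

h = 0.30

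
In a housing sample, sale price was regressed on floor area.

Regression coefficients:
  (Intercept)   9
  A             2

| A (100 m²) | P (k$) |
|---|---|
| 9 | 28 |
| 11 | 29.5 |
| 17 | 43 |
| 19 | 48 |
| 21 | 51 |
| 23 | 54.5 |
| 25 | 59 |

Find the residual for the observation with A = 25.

r = 0

P̂ = 9 + 2·25 = 59
r = 59 − 59 = 0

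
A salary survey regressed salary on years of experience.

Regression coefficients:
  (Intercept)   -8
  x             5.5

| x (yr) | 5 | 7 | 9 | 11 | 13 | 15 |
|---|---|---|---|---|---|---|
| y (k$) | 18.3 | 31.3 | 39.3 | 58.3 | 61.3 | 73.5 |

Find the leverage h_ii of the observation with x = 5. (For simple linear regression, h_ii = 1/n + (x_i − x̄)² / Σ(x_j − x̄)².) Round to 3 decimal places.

h = 0.524

x̄ = (5 + 7 + 9 + 11 + 13 + 15)/6 = 10
Σ(x − x̄)² = 25 + 9 + 1 + 1 + 9 + 25 = 70
h = 1/6 + (-5)²/70 = 0.166667 + 0.357143 = 0.524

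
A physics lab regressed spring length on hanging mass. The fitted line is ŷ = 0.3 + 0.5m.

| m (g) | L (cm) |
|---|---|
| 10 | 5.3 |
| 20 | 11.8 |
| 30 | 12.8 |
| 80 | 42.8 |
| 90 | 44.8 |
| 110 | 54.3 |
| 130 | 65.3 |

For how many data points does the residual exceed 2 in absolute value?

m=10: ŷ = 0.3 + 0.5·10 = 5.3; e = 5.3 − 5.3 = 0
m=20: ŷ = 0.3 + 0.5·20 = 10.3; e = 11.8 − 10.3 = 1.5
m=30: ŷ = 0.3 + 0.5·30 = 15.3; e = 12.8 − 15.3 = -2.5
m=80: ŷ = 0.3 + 0.5·80 = 40.3; e = 42.8 − 40.3 = 2.5
m=90: ŷ = 0.3 + 0.5·90 = 45.3; e = 44.8 − 45.3 = -0.5
m=110: ŷ = 0.3 + 0.5·110 = 55.3; e = 54.3 − 55.3 = -1
m=130: ŷ = 0.3 + 0.5·130 = 65.3; e = 65.3 − 65.3 = 0
|e| > 2: m=30 (|e|=2.5), m=80 (|e|=2.5) → 2

2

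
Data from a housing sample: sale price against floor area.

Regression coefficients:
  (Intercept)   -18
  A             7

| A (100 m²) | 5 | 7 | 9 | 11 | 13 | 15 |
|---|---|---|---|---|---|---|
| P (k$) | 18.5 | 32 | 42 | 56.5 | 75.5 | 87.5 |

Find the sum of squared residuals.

SSE = 25

A=5: P̂ = -18 + 7·5 = 17; e = 18.5 − 17 = 1.5
A=7: P̂ = -18 + 7·7 = 31; e = 32 − 31 = 1
A=9: P̂ = -18 + 7·9 = 45; e = 42 − 45 = -3
A=11: P̂ = -18 + 7·11 = 59; e = 56.5 − 59 = -2.5
A=13: P̂ = -18 + 7·13 = 73; e = 75.5 − 73 = 2.5
A=15: P̂ = -18 + 7·15 = 87; e = 87.5 − 87 = 0.5
SSE = 2.25 + 1 + 9 + 6.25 + 6.25 + 0.25 = 25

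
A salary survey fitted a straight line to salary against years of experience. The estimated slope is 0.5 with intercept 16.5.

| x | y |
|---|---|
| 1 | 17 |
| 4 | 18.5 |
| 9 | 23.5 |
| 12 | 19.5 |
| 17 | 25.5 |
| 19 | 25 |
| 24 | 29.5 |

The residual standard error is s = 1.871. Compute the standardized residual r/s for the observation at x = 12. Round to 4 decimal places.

-1.6034

ŷ = 16.5 + 0.5·12 = 22.5
r = 19.5 − 22.5 = -3
r/s = -3 / 1.871 = -1.6034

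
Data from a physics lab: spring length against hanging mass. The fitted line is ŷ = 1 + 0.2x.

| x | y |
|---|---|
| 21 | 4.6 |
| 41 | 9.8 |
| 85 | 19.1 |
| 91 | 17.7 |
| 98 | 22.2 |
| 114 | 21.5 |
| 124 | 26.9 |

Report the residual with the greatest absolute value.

r = -2.3

x=21: ŷ = 1 + 0.2·21 = 5.2; r = 4.6 − 5.2 = -0.6
x=41: ŷ = 1 + 0.2·41 = 9.2; r = 9.8 − 9.2 = 0.6
x=85: ŷ = 1 + 0.2·85 = 18; r = 19.1 − 18 = 1.1
x=91: ŷ = 1 + 0.2·91 = 19.2; r = 17.7 − 19.2 = -1.5
x=98: ŷ = 1 + 0.2·98 = 20.6; r = 22.2 − 20.6 = 1.6
x=114: ŷ = 1 + 0.2·114 = 23.8; r = 21.5 − 23.8 = -2.3
x=124: ŷ = 1 + 0.2·124 = 25.8; r = 26.9 − 25.8 = 1.1
Largest |r| is 2.3 at x = 114, residual -2.3.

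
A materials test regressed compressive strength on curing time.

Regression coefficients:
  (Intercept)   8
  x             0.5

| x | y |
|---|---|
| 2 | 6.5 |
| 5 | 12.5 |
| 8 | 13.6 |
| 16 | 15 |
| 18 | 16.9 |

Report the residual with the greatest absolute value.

x=2: ŷ = 8 + 0.5·2 = 9; e = 6.5 − 9 = -2.5
x=5: ŷ = 8 + 0.5·5 = 10.5; e = 12.5 − 10.5 = 2
x=8: ŷ = 8 + 0.5·8 = 12; e = 13.6 − 12 = 1.6
x=16: ŷ = 8 + 0.5·16 = 16; e = 15 − 16 = -1
x=18: ŷ = 8 + 0.5·18 = 17; e = 16.9 − 17 = -0.1
Largest |e| is 2.5 at x = 2, residual -2.5.

e = -2.5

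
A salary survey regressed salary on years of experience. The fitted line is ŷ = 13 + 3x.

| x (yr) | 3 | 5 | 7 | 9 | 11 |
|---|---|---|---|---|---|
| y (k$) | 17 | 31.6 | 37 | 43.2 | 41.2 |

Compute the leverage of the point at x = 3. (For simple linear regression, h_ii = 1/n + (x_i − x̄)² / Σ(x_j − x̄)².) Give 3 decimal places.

x̄ = (3 + 5 + 7 + 9 + 11)/5 = 7
Σ(x − x̄)² = 16 + 4 + 0 + 4 + 16 = 40
h = 1/5 + (-4)²/40 = 0.2 + 0.4 = 0.600

h = 0.600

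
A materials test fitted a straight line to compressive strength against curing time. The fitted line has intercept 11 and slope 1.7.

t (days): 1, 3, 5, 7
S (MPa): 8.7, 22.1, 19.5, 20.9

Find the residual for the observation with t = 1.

r = -4

Ŝ = 11 + 1.7·1 = 12.7
r = 8.7 − 12.7 = -4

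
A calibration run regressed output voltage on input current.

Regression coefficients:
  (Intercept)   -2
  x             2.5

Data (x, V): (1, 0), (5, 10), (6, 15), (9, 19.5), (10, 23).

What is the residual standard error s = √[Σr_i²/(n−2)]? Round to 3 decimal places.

x=1: ŷ = -2 + 2.5·1 = 0.5; r = 0 − 0.5 = -0.5
x=5: ŷ = -2 + 2.5·5 = 10.5; r = 10 − 10.5 = -0.5
x=6: ŷ = -2 + 2.5·6 = 13; r = 15 − 13 = 2
x=9: ŷ = -2 + 2.5·9 = 20.5; r = 19.5 − 20.5 = -1
x=10: ŷ = -2 + 2.5·10 = 23; r = 23 − 23 = 0
SSE = 0.25 + 0.25 + 4 + 1 + 0 = 5.5
s = √(5.5/3) = √1.83333 ≈ 1.354

s = 1.354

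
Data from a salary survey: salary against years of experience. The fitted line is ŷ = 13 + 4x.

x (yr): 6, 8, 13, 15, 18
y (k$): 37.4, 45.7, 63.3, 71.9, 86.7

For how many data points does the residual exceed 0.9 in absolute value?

x=6: ŷ = 13 + 4·6 = 37; e = 37.4 − 37 = 0.4
x=8: ŷ = 13 + 4·8 = 45; e = 45.7 − 45 = 0.7
x=13: ŷ = 13 + 4·13 = 65; e = 63.3 − 65 = -1.7
x=15: ŷ = 13 + 4·15 = 73; e = 71.9 − 73 = -1.1
x=18: ŷ = 13 + 4·18 = 85; e = 86.7 − 85 = 1.7
|e| > 0.9: x=13 (|e|=1.7), x=15 (|e|=1.1), x=18 (|e|=1.7) → 3

3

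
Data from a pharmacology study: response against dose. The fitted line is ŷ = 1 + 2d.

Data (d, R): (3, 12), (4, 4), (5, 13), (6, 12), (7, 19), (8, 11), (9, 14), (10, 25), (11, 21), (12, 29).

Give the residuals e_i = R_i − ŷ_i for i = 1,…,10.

d=3: ŷ = 1 + 2·3 = 7; e = 12 − 7 = 5
d=4: ŷ = 1 + 2·4 = 9; e = 4 − 9 = -5
d=5: ŷ = 1 + 2·5 = 11; e = 13 − 11 = 2
d=6: ŷ = 1 + 2·6 = 13; e = 12 − 13 = -1
d=7: ŷ = 1 + 2·7 = 15; e = 19 − 15 = 4
d=8: ŷ = 1 + 2·8 = 17; e = 11 − 17 = -6
d=9: ŷ = 1 + 2·9 = 19; e = 14 − 19 = -5
d=10: ŷ = 1 + 2·10 = 21; e = 25 − 21 = 4
d=11: ŷ = 1 + 2·11 = 23; e = 21 − 23 = -2
d=12: ŷ = 1 + 2·12 = 25; e = 29 − 25 = 4

5, -5, 2, -1, 4, -6, -5, 4, -2, 4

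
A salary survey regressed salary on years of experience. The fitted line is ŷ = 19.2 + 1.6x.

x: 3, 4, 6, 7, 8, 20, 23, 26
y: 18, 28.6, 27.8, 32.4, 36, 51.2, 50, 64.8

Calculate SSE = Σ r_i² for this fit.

x=3: ŷ = 19.2 + 1.6·3 = 24; r = 18 − 24 = -6
x=4: ŷ = 19.2 + 1.6·4 = 25.6; r = 28.6 − 25.6 = 3
x=6: ŷ = 19.2 + 1.6·6 = 28.8; r = 27.8 − 28.8 = -1
x=7: ŷ = 19.2 + 1.6·7 = 30.4; r = 32.4 − 30.4 = 2
x=8: ŷ = 19.2 + 1.6·8 = 32; r = 36 − 32 = 4
x=20: ŷ = 19.2 + 1.6·20 = 51.2; r = 51.2 − 51.2 = 0
x=23: ŷ = 19.2 + 1.6·23 = 56; r = 50 − 56 = -6
x=26: ŷ = 19.2 + 1.6·26 = 60.8; r = 64.8 − 60.8 = 4
SSE = 36 + 9 + 1 + 4 + 16 + 0 + 36 + 16 = 118

SSE = 118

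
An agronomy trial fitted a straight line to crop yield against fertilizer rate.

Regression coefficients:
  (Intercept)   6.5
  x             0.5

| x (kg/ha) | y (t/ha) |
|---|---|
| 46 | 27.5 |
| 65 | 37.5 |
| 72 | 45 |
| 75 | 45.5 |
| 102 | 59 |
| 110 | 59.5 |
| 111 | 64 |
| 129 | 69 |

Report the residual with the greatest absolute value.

x=46: ŷ = 6.5 + 0.5·46 = 29.5; e = 27.5 − 29.5 = -2
x=65: ŷ = 6.5 + 0.5·65 = 39; e = 37.5 − 39 = -1.5
x=72: ŷ = 6.5 + 0.5·72 = 42.5; e = 45 − 42.5 = 2.5
x=75: ŷ = 6.5 + 0.5·75 = 44; e = 45.5 − 44 = 1.5
x=102: ŷ = 6.5 + 0.5·102 = 57.5; e = 59 − 57.5 = 1.5
x=110: ŷ = 6.5 + 0.5·110 = 61.5; e = 59.5 − 61.5 = -2
x=111: ŷ = 6.5 + 0.5·111 = 62; e = 64 − 62 = 2
x=129: ŷ = 6.5 + 0.5·129 = 71; e = 69 − 71 = -2
Largest |e| is 2.5 at x = 72, residual 2.5.

e = 2.5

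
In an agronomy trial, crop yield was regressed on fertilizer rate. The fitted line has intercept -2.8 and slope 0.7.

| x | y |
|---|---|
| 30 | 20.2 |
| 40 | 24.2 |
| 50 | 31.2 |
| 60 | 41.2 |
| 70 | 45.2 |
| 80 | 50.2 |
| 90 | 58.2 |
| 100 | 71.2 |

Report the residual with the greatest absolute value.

e = 4

x=30: ŷ = -2.8 + 0.7·30 = 18.2; e = 20.2 − 18.2 = 2
x=40: ŷ = -2.8 + 0.7·40 = 25.2; e = 24.2 − 25.2 = -1
x=50: ŷ = -2.8 + 0.7·50 = 32.2; e = 31.2 − 32.2 = -1
x=60: ŷ = -2.8 + 0.7·60 = 39.2; e = 41.2 − 39.2 = 2
x=70: ŷ = -2.8 + 0.7·70 = 46.2; e = 45.2 − 46.2 = -1
x=80: ŷ = -2.8 + 0.7·80 = 53.2; e = 50.2 − 53.2 = -3
x=90: ŷ = -2.8 + 0.7·90 = 60.2; e = 58.2 − 60.2 = -2
x=100: ŷ = -2.8 + 0.7·100 = 67.2; e = 71.2 − 67.2 = 4
Largest |e| is 4 at x = 100, residual 4.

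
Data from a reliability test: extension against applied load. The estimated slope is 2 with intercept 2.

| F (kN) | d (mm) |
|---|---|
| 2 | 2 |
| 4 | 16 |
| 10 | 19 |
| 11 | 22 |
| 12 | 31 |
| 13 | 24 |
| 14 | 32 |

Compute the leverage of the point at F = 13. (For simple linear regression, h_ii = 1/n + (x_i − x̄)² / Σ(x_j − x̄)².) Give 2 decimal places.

F̄ = (2 + 4 + 10 + 11 + 12 + 13 + 14)/7 = 9.42857
Σ(F − F̄)² = 55.1837 + 29.4694 + 0.326531 + 2.46939 + 6.61224 + 12.7551 + 20.898 = 127.714
h = 1/7 + (3.57143)²/127.714 = 0.142857 + 0.0998722 = 0.24

h = 0.24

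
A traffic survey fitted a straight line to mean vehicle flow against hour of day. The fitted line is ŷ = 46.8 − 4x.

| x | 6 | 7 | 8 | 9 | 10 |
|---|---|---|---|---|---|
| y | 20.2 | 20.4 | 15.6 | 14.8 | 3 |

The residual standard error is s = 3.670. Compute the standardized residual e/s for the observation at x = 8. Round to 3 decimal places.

0.218

ŷ = 46.8 − 4·8 = 14.8
e = 15.6 − 14.8 = 0.8
e/s = 0.8 / 3.670 = 0.218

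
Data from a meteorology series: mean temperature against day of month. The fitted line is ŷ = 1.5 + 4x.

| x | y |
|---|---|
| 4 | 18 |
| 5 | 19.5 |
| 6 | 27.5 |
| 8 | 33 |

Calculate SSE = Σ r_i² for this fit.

x=4: ŷ = 1.5 + 4·4 = 17.5; r = 18 − 17.5 = 0.5
x=5: ŷ = 1.5 + 4·5 = 21.5; r = 19.5 − 21.5 = -2
x=6: ŷ = 1.5 + 4·6 = 25.5; r = 27.5 − 25.5 = 2
x=8: ŷ = 1.5 + 4·8 = 33.5; r = 33 − 33.5 = -0.5
SSE = 0.25 + 4 + 4 + 0.25 = 8.5

SSE = 8.5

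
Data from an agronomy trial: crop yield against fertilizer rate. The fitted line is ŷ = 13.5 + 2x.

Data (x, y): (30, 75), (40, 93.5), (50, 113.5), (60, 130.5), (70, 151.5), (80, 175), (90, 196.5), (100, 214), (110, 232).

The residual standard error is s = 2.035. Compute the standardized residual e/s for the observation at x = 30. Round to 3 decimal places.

ŷ = 13.5 + 2·30 = 73.5
e = 75 − 73.5 = 1.5
e/s = 1.5 / 2.035 = 0.737

0.737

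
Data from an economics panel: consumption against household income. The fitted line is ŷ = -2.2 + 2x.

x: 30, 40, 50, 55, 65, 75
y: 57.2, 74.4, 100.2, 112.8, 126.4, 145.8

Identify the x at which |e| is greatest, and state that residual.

x=30: ŷ = -2.2 + 2·30 = 57.8; e = 57.2 − 57.8 = -0.6
x=40: ŷ = -2.2 + 2·40 = 77.8; e = 74.4 − 77.8 = -3.4
x=50: ŷ = -2.2 + 2·50 = 97.8; e = 100.2 − 97.8 = 2.4
x=55: ŷ = -2.2 + 2·55 = 107.8; e = 112.8 − 107.8 = 5
x=65: ŷ = -2.2 + 2·65 = 127.8; e = 126.4 − 127.8 = -1.4
x=75: ŷ = -2.2 + 2·75 = 147.8; e = 145.8 − 147.8 = -2
Largest |e| is 5 at x = 55, residual 5.

x = 55, e = 5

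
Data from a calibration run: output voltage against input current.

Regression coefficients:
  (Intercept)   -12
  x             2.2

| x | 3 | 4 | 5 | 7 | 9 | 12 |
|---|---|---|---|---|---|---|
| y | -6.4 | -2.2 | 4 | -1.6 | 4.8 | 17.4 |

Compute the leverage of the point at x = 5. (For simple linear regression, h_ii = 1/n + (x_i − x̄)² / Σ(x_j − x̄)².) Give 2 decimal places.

h = 0.22

x̄ = (3 + 4 + 5 + 7 + 9 + 12)/6 = 6.66667
Σ(x − x̄)² = 13.4444 + 7.11111 + 2.77778 + 0.111111 + 5.44444 + 28.4444 = 57.3333
h = 1/6 + (-1.66667)²/57.3333 = 0.166667 + 0.0484496 = 0.22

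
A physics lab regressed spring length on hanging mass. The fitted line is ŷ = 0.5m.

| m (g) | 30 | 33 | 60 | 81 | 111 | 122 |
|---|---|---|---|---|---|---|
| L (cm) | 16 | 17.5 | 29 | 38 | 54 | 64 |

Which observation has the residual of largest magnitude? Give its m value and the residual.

m=30: ŷ = 0.5·30 = 15; r = 16 − 15 = 1
m=33: ŷ = 0.5·33 = 16.5; r = 17.5 − 16.5 = 1
m=60: ŷ = 0.5·60 = 30; r = 29 − 30 = -1
m=81: ŷ = 0.5·81 = 40.5; r = 38 − 40.5 = -2.5
m=111: ŷ = 0.5·111 = 55.5; r = 54 − 55.5 = -1.5
m=122: ŷ = 0.5·122 = 61; r = 64 − 61 = 3
Largest |r| is 3 at m = 122, residual 3.

m = 122, r = 3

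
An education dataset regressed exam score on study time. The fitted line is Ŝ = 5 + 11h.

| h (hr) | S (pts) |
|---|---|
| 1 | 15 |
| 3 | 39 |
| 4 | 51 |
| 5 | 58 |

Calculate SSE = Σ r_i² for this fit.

SSE = 10

h=1: Ŝ = 5 + 11·1 = 16; r = 15 − 16 = -1
h=3: Ŝ = 5 + 11·3 = 38; r = 39 − 38 = 1
h=4: Ŝ = 5 + 11·4 = 49; r = 51 − 49 = 2
h=5: Ŝ = 5 + 11·5 = 60; r = 58 − 60 = -2
SSE = 1 + 1 + 4 + 4 = 10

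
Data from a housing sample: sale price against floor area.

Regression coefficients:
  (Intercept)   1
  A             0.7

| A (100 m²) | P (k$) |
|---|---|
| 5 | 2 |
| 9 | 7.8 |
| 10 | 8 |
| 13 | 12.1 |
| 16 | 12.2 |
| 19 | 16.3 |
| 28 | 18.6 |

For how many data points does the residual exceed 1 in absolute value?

4

A=5: P̂ = 1 + 0.7·5 = 4.5; e = 2 − 4.5 = -2.5
A=9: P̂ = 1 + 0.7·9 = 7.3; e = 7.8 − 7.3 = 0.5
A=10: P̂ = 1 + 0.7·10 = 8; e = 8 − 8 = 0
A=13: P̂ = 1 + 0.7·13 = 10.1; e = 12.1 − 10.1 = 2
A=16: P̂ = 1 + 0.7·16 = 12.2; e = 12.2 − 12.2 = 0
A=19: P̂ = 1 + 0.7·19 = 14.3; e = 16.3 − 14.3 = 2
A=28: P̂ = 1 + 0.7·28 = 20.6; e = 18.6 − 20.6 = -2
|e| > 1: A=5 (|e|=2.5), A=13 (|e|=2), A=19 (|e|=2), A=28 (|e|=2) → 4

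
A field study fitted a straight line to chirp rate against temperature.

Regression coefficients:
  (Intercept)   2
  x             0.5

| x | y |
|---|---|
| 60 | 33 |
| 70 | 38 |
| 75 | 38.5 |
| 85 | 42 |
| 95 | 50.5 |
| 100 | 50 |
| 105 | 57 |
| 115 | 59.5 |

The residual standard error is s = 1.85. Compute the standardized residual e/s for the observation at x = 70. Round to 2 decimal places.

ŷ = 2 + 0.5·70 = 37
e = 38 − 37 = 1
e/s = 1 / 1.85 = 0.54

0.54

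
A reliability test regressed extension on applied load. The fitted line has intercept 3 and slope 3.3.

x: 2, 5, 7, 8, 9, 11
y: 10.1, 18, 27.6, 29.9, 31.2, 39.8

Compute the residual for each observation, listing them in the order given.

0.5, -1.5, 1.5, 0.5, -1.5, 0.5

x=2: ŷ = 3 + 3.3·2 = 9.6; e = 10.1 − 9.6 = 0.5
x=5: ŷ = 3 + 3.3·5 = 19.5; e = 18 − 19.5 = -1.5
x=7: ŷ = 3 + 3.3·7 = 26.1; e = 27.6 − 26.1 = 1.5
x=8: ŷ = 3 + 3.3·8 = 29.4; e = 29.9 − 29.4 = 0.5
x=9: ŷ = 3 + 3.3·9 = 32.7; e = 31.2 − 32.7 = -1.5
x=11: ŷ = 3 + 3.3·11 = 39.3; e = 39.8 − 39.3 = 0.5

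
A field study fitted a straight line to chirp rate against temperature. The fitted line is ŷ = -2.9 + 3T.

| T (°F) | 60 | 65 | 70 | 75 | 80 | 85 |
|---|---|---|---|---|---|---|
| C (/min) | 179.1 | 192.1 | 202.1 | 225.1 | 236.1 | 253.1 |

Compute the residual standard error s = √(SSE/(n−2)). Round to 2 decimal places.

T=60: ŷ = -2.9 + 3·60 = 177.1; r = 179.1 − 177.1 = 2
T=65: ŷ = -2.9 + 3·65 = 192.1; r = 192.1 − 192.1 = 0
T=70: ŷ = -2.9 + 3·70 = 207.1; r = 202.1 − 207.1 = -5
T=75: ŷ = -2.9 + 3·75 = 222.1; r = 225.1 − 222.1 = 3
T=80: ŷ = -2.9 + 3·80 = 237.1; r = 236.1 − 237.1 = -1
T=85: ŷ = -2.9 + 3·85 = 252.1; r = 253.1 − 252.1 = 1
SSE = 4 + 0 + 25 + 9 + 1 + 1 = 40
s = √(40/4) = √10 ≈ 3.16

s = 3.16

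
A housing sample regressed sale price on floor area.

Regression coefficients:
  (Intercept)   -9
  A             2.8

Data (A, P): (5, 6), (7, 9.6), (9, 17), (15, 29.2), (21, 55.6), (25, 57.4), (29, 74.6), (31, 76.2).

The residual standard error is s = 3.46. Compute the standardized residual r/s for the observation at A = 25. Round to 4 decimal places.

-1.0405

P̂ = -9 + 2.8·25 = 61
r = 57.4 − 61 = -3.6
r/s = -3.6 / 3.46 = -1.0405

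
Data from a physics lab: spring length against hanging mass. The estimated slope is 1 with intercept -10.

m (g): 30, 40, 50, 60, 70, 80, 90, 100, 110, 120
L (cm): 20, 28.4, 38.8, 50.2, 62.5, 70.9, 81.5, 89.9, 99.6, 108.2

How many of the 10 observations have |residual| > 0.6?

6

m=30: L̂ = -10 + 30 = 20; r = 20 − 20 = 0
m=40: L̂ = -10 + 40 = 30; r = 28.4 − 30 = -1.6
m=50: L̂ = -10 + 50 = 40; r = 38.8 − 40 = -1.2
m=60: L̂ = -10 + 60 = 50; r = 50.2 − 50 = 0.2
m=70: L̂ = -10 + 70 = 60; r = 62.5 − 60 = 2.5
m=80: L̂ = -10 + 80 = 70; r = 70.9 − 70 = 0.9
m=90: L̂ = -10 + 90 = 80; r = 81.5 − 80 = 1.5
m=100: L̂ = -10 + 100 = 90; r = 89.9 − 90 = -0.1
m=110: L̂ = -10 + 110 = 100; r = 99.6 − 100 = -0.4
m=120: L̂ = -10 + 120 = 110; r = 108.2 − 110 = -1.8
|r| > 0.6: m=40 (|r|=1.6), m=50 (|r|=1.2), m=70 (|r|=2.5), m=80 (|r|=0.9), m=90 (|r|=1.5), m=120 (|r|=1.8) → 6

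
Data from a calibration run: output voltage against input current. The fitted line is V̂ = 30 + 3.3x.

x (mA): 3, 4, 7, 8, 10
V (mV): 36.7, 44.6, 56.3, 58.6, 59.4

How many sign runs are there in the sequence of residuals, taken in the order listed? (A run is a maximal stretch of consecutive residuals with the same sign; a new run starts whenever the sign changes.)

x=3: V̂ = 30 + 3.3·3 = 39.9; e = 36.7 − 39.9 = -3.2
x=4: V̂ = 30 + 3.3·4 = 43.2; e = 44.6 − 43.2 = 1.4
x=7: V̂ = 30 + 3.3·7 = 53.1; e = 56.3 − 53.1 = 3.2
x=8: V̂ = 30 + 3.3·8 = 56.4; e = 58.6 − 56.4 = 2.2
x=10: V̂ = 30 + 3.3·10 = 63; e = 59.4 − 63 = -3.6
Signs: − + + + −
Runs: −×1, +×3, −×1 → 3

3 runs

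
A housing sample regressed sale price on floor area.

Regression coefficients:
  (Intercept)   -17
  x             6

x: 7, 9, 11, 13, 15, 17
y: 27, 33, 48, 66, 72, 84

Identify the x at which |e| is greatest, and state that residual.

x = 13, e = 5

x=7: ŷ = -17 + 6·7 = 25; e = 27 − 25 = 2
x=9: ŷ = -17 + 6·9 = 37; e = 33 − 37 = -4
x=11: ŷ = -17 + 6·11 = 49; e = 48 − 49 = -1
x=13: ŷ = -17 + 6·13 = 61; e = 66 − 61 = 5
x=15: ŷ = -17 + 6·15 = 73; e = 72 − 73 = -1
x=17: ŷ = -17 + 6·17 = 85; e = 84 − 85 = -1
Largest |e| is 5 at x = 13, residual 5.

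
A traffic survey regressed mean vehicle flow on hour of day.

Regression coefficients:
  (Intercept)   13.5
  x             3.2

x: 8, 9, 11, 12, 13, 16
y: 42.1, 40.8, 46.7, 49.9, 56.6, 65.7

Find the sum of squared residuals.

x=8: ŷ = 13.5 + 3.2·8 = 39.1; e = 42.1 − 39.1 = 3
x=9: ŷ = 13.5 + 3.2·9 = 42.3; e = 40.8 − 42.3 = -1.5
x=11: ŷ = 13.5 + 3.2·11 = 48.7; e = 46.7 − 48.7 = -2
x=12: ŷ = 13.5 + 3.2·12 = 51.9; e = 49.9 − 51.9 = -2
x=13: ŷ = 13.5 + 3.2·13 = 55.1; e = 56.6 − 55.1 = 1.5
x=16: ŷ = 13.5 + 3.2·16 = 64.7; e = 65.7 − 64.7 = 1
SSE = 9 + 2.25 + 4 + 4 + 2.25 + 1 = 22.5

SSE = 22.5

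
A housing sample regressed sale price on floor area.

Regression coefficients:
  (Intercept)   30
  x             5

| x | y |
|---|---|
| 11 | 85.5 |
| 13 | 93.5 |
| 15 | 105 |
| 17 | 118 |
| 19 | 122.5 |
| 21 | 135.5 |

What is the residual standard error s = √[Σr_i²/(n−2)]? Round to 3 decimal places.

x=11: ŷ = 30 + 5·11 = 85; r = 85.5 − 85 = 0.5
x=13: ŷ = 30 + 5·13 = 95; r = 93.5 − 95 = -1.5
x=15: ŷ = 30 + 5·15 = 105; r = 105 − 105 = 0
x=17: ŷ = 30 + 5·17 = 115; r = 118 − 115 = 3
x=19: ŷ = 30 + 5·19 = 125; r = 122.5 − 125 = -2.5
x=21: ŷ = 30 + 5·21 = 135; r = 135.5 − 135 = 0.5
SSE = 0.25 + 2.25 + 0 + 9 + 6.25 + 0.25 = 18
s = √(18/4) = √4.5 ≈ 2.121

s = 2.121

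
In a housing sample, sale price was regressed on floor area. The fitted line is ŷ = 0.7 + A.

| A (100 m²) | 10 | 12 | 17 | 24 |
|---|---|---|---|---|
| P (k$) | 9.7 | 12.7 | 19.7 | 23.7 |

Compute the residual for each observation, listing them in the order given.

-1, 0, 2, -1

A=10: ŷ = 0.7 + 10 = 10.7; r = 9.7 − 10.7 = -1
A=12: ŷ = 0.7 + 12 = 12.7; r = 12.7 − 12.7 = 0
A=17: ŷ = 0.7 + 17 = 17.7; r = 19.7 − 17.7 = 2
A=24: ŷ = 0.7 + 24 = 24.7; r = 23.7 − 24.7 = -1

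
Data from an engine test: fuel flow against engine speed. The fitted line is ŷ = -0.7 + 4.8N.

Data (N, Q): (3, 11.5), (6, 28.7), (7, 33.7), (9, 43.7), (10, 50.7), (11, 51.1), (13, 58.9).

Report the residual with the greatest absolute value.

r = 3.4

N=3: ŷ = -0.7 + 4.8·3 = 13.7; r = 11.5 − 13.7 = -2.2
N=6: ŷ = -0.7 + 4.8·6 = 28.1; r = 28.7 − 28.1 = 0.6
N=7: ŷ = -0.7 + 4.8·7 = 32.9; r = 33.7 − 32.9 = 0.8
N=9: ŷ = -0.7 + 4.8·9 = 42.5; r = 43.7 − 42.5 = 1.2
N=10: ŷ = -0.7 + 4.8·10 = 47.3; r = 50.7 − 47.3 = 3.4
N=11: ŷ = -0.7 + 4.8·11 = 52.1; r = 51.1 − 52.1 = -1
N=13: ŷ = -0.7 + 4.8·13 = 61.7; r = 58.9 − 61.7 = -2.8
Largest |r| is 3.4 at N = 10, residual 3.4.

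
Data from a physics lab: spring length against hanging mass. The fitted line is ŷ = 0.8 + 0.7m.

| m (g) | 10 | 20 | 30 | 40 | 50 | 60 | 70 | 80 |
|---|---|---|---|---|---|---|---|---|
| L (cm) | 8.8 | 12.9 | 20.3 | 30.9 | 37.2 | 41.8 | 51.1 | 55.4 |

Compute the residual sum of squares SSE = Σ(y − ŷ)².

SSE = 17.88

m=10: ŷ = 0.8 + 0.7·10 = 7.8; r = 8.8 − 7.8 = 1
m=20: ŷ = 0.8 + 0.7·20 = 14.8; r = 12.9 − 14.8 = -1.9
m=30: ŷ = 0.8 + 0.7·30 = 21.8; r = 20.3 − 21.8 = -1.5
m=40: ŷ = 0.8 + 0.7·40 = 28.8; r = 30.9 − 28.8 = 2.1
m=50: ŷ = 0.8 + 0.7·50 = 35.8; r = 37.2 − 35.8 = 1.4
m=60: ŷ = 0.8 + 0.7·60 = 42.8; r = 41.8 − 42.8 = -1
m=70: ŷ = 0.8 + 0.7·70 = 49.8; r = 51.1 − 49.8 = 1.3
m=80: ŷ = 0.8 + 0.7·80 = 56.8; r = 55.4 − 56.8 = -1.4
SSE = 1 + 3.61 + 2.25 + 4.41 + 1.96 + 1 + 1.69 + 1.96 = 17.88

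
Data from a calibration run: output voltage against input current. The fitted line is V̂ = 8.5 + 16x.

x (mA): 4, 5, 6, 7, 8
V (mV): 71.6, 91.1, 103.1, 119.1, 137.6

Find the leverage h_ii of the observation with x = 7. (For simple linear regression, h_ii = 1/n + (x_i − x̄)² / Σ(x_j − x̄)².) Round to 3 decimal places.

x̄ = (4 + 5 + 6 + 7 + 8)/5 = 6
Σ(x − x̄)² = 4 + 1 + 0 + 1 + 4 = 10
h = 1/5 + (1)²/10 = 0.2 + 0.1 = 0.300

h = 0.300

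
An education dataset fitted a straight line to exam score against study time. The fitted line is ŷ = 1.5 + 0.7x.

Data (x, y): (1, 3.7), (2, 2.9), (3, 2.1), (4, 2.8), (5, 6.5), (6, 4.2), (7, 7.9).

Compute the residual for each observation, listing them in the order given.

1.5, 0, -1.5, -1.5, 1.5, -1.5, 1.5

x=1: ŷ = 1.5 + 0.7·1 = 2.2; e = 3.7 − 2.2 = 1.5
x=2: ŷ = 1.5 + 0.7·2 = 2.9; e = 2.9 − 2.9 = 0
x=3: ŷ = 1.5 + 0.7·3 = 3.6; e = 2.1 − 3.6 = -1.5
x=4: ŷ = 1.5 + 0.7·4 = 4.3; e = 2.8 − 4.3 = -1.5
x=5: ŷ = 1.5 + 0.7·5 = 5; e = 6.5 − 5 = 1.5
x=6: ŷ = 1.5 + 0.7·6 = 5.7; e = 4.2 − 5.7 = -1.5
x=7: ŷ = 1.5 + 0.7·7 = 6.4; e = 7.9 − 6.4 = 1.5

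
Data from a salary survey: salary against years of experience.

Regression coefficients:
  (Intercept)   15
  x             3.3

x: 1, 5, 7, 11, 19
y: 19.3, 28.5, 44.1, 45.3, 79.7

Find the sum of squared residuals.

SSE = 86

x=1: ŷ = 15 + 3.3·1 = 18.3; r = 19.3 − 18.3 = 1
x=5: ŷ = 15 + 3.3·5 = 31.5; r = 28.5 − 31.5 = -3
x=7: ŷ = 15 + 3.3·7 = 38.1; r = 44.1 − 38.1 = 6
x=11: ŷ = 15 + 3.3·11 = 51.3; r = 45.3 − 51.3 = -6
x=19: ŷ = 15 + 3.3·19 = 77.7; r = 79.7 − 77.7 = 2
SSE = 1 + 9 + 36 + 36 + 4 = 86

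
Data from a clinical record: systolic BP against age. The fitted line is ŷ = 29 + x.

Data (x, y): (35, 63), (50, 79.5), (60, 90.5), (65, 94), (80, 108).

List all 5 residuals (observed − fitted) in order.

-1, 0.5, 1.5, 0, -1

x=35: ŷ = 29 + 35 = 64; e = 63 − 64 = -1
x=50: ŷ = 29 + 50 = 79; e = 79.5 − 79 = 0.5
x=60: ŷ = 29 + 60 = 89; e = 90.5 − 89 = 1.5
x=65: ŷ = 29 + 65 = 94; e = 94 − 94 = 0
x=80: ŷ = 29 + 80 = 109; e = 108 − 109 = -1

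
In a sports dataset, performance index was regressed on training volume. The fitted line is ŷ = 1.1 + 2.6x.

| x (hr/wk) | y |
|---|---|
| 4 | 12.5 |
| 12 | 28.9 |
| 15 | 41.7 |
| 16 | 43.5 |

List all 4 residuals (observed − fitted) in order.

x=4: ŷ = 1.1 + 2.6·4 = 11.5; e = 12.5 − 11.5 = 1
x=12: ŷ = 1.1 + 2.6·12 = 32.3; e = 28.9 − 32.3 = -3.4
x=15: ŷ = 1.1 + 2.6·15 = 40.1; e = 41.7 − 40.1 = 1.6
x=16: ŷ = 1.1 + 2.6·16 = 42.7; e = 43.5 − 42.7 = 0.8

1, -3.4, 1.6, 0.8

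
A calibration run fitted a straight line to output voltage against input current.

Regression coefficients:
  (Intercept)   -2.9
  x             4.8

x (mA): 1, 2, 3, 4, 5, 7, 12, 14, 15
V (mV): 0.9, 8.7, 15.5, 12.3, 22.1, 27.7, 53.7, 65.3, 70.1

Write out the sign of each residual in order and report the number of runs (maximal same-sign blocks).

x=1: V̂ = -2.9 + 4.8·1 = 1.9; r = 0.9 − 1.9 = -1
x=2: V̂ = -2.9 + 4.8·2 = 6.7; r = 8.7 − 6.7 = 2
x=3: V̂ = -2.9 + 4.8·3 = 11.5; r = 15.5 − 11.5 = 4
x=4: V̂ = -2.9 + 4.8·4 = 16.3; r = 12.3 − 16.3 = -4
x=5: V̂ = -2.9 + 4.8·5 = 21.1; r = 22.1 − 21.1 = 1
x=7: V̂ = -2.9 + 4.8·7 = 30.7; r = 27.7 − 30.7 = -3
x=12: V̂ = -2.9 + 4.8·12 = 54.7; r = 53.7 − 54.7 = -1
x=14: V̂ = -2.9 + 4.8·14 = 64.3; r = 65.3 − 64.3 = 1
x=15: V̂ = -2.9 + 4.8·15 = 69.1; r = 70.1 − 69.1 = 1
Signs: − + + − + − − + +
Runs: −×1, +×2, −×1, +×1, −×2, +×2 → 6

6 runs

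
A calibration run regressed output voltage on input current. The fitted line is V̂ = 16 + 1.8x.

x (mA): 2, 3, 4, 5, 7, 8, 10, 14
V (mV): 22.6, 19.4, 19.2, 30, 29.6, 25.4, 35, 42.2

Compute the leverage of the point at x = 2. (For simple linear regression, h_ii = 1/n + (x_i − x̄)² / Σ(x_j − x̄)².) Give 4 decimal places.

x̄ = (2 + 3 + 4 + 5 + 7 + 8 + 10 + 14)/8 = 6.625
Σ(x − x̄)² = 21.3906 + 13.1406 + 6.89062 + 2.64062 + 0.140625 + 1.89062 + 11.3906 + 54.3906 = 111.875
h = 1/8 + (-4.625)²/111.875 = 0.125 + 0.191201 = 0.3162

h = 0.3162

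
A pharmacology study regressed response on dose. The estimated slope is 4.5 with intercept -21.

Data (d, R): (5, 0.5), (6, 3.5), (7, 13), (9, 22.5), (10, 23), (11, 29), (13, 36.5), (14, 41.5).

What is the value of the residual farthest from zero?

d=5: ŷ = -21 + 4.5·5 = 1.5; e = 0.5 − 1.5 = -1
d=6: ŷ = -21 + 4.5·6 = 6; e = 3.5 − 6 = -2.5
d=7: ŷ = -21 + 4.5·7 = 10.5; e = 13 − 10.5 = 2.5
d=9: ŷ = -21 + 4.5·9 = 19.5; e = 22.5 − 19.5 = 3
d=10: ŷ = -21 + 4.5·10 = 24; e = 23 − 24 = -1
d=11: ŷ = -21 + 4.5·11 = 28.5; e = 29 − 28.5 = 0.5
d=13: ŷ = -21 + 4.5·13 = 37.5; e = 36.5 − 37.5 = -1
d=14: ŷ = -21 + 4.5·14 = 42; e = 41.5 − 42 = -0.5
Largest |e| is 3 at d = 9, residual 3.

e = 3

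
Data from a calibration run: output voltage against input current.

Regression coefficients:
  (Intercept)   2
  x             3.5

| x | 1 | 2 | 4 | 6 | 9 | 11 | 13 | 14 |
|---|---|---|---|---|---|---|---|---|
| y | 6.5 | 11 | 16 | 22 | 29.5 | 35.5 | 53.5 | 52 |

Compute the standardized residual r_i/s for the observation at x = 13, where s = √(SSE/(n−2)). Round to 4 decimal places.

x=1: ŷ = 2 + 3.5·1 = 5.5; r = 6.5 − 5.5 = 1
x=2: ŷ = 2 + 3.5·2 = 9; r = 11 − 9 = 2
x=4: ŷ = 2 + 3.5·4 = 16; r = 16 − 16 = 0
x=6: ŷ = 2 + 3.5·6 = 23; r = 22 − 23 = -1
x=9: ŷ = 2 + 3.5·9 = 33.5; r = 29.5 − 33.5 = -4
x=11: ŷ = 2 + 3.5·11 = 40.5; r = 35.5 − 40.5 = -5
x=13: ŷ = 2 + 3.5·13 = 47.5; r = 53.5 − 47.5 = 6
x=14: ŷ = 2 + 3.5·14 = 51; r = 52 − 51 = 1
SSE = 1 + 4 + 0 + 1 + 16 + 25 + 36 + 1 = 84
s = √(84/6) = 3.74166
r/s = 6 / 3.74166 = 1.6036

1.6036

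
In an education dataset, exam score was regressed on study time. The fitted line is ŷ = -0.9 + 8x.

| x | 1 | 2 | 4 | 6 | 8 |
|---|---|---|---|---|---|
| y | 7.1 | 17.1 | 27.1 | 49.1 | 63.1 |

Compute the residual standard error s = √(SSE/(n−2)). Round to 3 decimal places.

x=1: ŷ = -0.9 + 8·1 = 7.1; e = 7.1 − 7.1 = 0
x=2: ŷ = -0.9 + 8·2 = 15.1; e = 17.1 − 15.1 = 2
x=4: ŷ = -0.9 + 8·4 = 31.1; e = 27.1 − 31.1 = -4
x=6: ŷ = -0.9 + 8·6 = 47.1; e = 49.1 − 47.1 = 2
x=8: ŷ = -0.9 + 8·8 = 63.1; e = 63.1 − 63.1 = 0
SSE = 0 + 4 + 16 + 4 + 0 = 24
s = √(24/3) = √8 ≈ 2.828

s = 2.828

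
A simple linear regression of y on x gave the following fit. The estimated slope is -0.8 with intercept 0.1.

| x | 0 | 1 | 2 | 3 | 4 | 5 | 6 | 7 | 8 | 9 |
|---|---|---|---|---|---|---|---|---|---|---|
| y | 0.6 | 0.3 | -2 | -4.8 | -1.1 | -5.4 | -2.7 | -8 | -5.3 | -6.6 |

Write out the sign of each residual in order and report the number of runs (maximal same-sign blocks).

7 runs

x=0: ŷ = 0.1 − 0.8·0 = 0.1; e = 0.6 − 0.1 = 0.5
x=1: ŷ = 0.1 − 0.8·1 = -0.7; e = 0.3 − (-0.7) = 1
x=2: ŷ = 0.1 − 0.8·2 = -1.5; e = -2 − (-1.5) = -0.5
x=3: ŷ = 0.1 − 0.8·3 = -2.3; e = -4.8 − (-2.3) = -2.5
x=4: ŷ = 0.1 − 0.8·4 = -3.1; e = -1.1 − (-3.1) = 2
x=5: ŷ = 0.1 − 0.8·5 = -3.9; e = -5.4 − (-3.9) = -1.5
x=6: ŷ = 0.1 − 0.8·6 = -4.7; e = -2.7 − (-4.7) = 2
x=7: ŷ = 0.1 − 0.8·7 = -5.5; e = -8 − (-5.5) = -2.5
x=8: ŷ = 0.1 − 0.8·8 = -6.3; e = -5.3 − (-6.3) = 1
x=9: ŷ = 0.1 − 0.8·9 = -7.1; e = -6.6 − (-7.1) = 0.5
Signs: + + − − + − + − + +
Runs: +×2, −×2, +×1, −×1, +×1, −×1, +×2 → 7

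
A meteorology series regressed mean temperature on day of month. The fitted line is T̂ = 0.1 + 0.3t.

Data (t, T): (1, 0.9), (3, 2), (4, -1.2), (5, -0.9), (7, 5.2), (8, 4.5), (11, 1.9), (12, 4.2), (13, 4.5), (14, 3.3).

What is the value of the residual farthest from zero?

t=1: T̂ = 0.1 + 0.3·1 = 0.4; e = 0.9 − 0.4 = 0.5
t=3: T̂ = 0.1 + 0.3·3 = 1; e = 2 − 1 = 1
t=4: T̂ = 0.1 + 0.3·4 = 1.3; e = -1.2 − 1.3 = -2.5
t=5: T̂ = 0.1 + 0.3·5 = 1.6; e = -0.9 − 1.6 = -2.5
t=7: T̂ = 0.1 + 0.3·7 = 2.2; e = 5.2 − 2.2 = 3
t=8: T̂ = 0.1 + 0.3·8 = 2.5; e = 4.5 − 2.5 = 2
t=11: T̂ = 0.1 + 0.3·11 = 3.4; e = 1.9 − 3.4 = -1.5
t=12: T̂ = 0.1 + 0.3·12 = 3.7; e = 4.2 − 3.7 = 0.5
t=13: T̂ = 0.1 + 0.3·13 = 4; e = 4.5 − 4 = 0.5
t=14: T̂ = 0.1 + 0.3·14 = 4.3; e = 3.3 − 4.3 = -1
Largest |e| is 3 at t = 7, residual 3.

e = 3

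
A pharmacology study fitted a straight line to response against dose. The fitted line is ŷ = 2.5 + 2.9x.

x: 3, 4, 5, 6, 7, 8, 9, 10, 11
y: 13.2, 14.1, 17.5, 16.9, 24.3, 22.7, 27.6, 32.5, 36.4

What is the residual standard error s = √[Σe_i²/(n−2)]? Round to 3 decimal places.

x=3: ŷ = 2.5 + 2.9·3 = 11.2; e = 13.2 − 11.2 = 2
x=4: ŷ = 2.5 + 2.9·4 = 14.1; e = 14.1 − 14.1 = 0
x=5: ŷ = 2.5 + 2.9·5 = 17; e = 17.5 − 17 = 0.5
x=6: ŷ = 2.5 + 2.9·6 = 19.9; e = 16.9 − 19.9 = -3
x=7: ŷ = 2.5 + 2.9·7 = 22.8; e = 24.3 − 22.8 = 1.5
x=8: ŷ = 2.5 + 2.9·8 = 25.7; e = 22.7 − 25.7 = -3
x=9: ŷ = 2.5 + 2.9·9 = 28.6; e = 27.6 − 28.6 = -1
x=10: ŷ = 2.5 + 2.9·10 = 31.5; e = 32.5 − 31.5 = 1
x=11: ŷ = 2.5 + 2.9·11 = 34.4; e = 36.4 − 34.4 = 2
SSE = 4 + 0 + 0.25 + 9 + 2.25 + 9 + 1 + 1 + 4 = 30.5
s = √(30.5/7) = √4.35714 ≈ 2.087

s = 2.087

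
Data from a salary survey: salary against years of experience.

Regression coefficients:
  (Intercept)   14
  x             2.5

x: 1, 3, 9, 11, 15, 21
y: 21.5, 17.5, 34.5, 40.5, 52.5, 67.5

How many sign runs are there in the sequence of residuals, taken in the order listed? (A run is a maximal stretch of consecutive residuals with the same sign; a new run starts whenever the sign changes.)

x=1: ŷ = 14 + 2.5·1 = 16.5; r = 21.5 − 16.5 = 5
x=3: ŷ = 14 + 2.5·3 = 21.5; r = 17.5 − 21.5 = -4
x=9: ŷ = 14 + 2.5·9 = 36.5; r = 34.5 − 36.5 = -2
x=11: ŷ = 14 + 2.5·11 = 41.5; r = 40.5 − 41.5 = -1
x=15: ŷ = 14 + 2.5·15 = 51.5; r = 52.5 − 51.5 = 1
x=21: ŷ = 14 + 2.5·21 = 66.5; r = 67.5 − 66.5 = 1
Signs: + − − − + +
Runs: +×1, −×3, +×2 → 3

3 runs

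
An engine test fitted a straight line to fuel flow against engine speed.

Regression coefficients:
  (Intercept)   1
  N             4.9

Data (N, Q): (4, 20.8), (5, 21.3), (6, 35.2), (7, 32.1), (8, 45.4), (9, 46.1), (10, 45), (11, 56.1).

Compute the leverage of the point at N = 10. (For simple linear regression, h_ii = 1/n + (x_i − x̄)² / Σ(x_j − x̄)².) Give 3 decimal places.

N̄ = (4 + 5 + 6 + 7 + 8 + 9 + 10 + 11)/8 = 7.5
Σ(N − N̄)² = 12.25 + 6.25 + 2.25 + 0.25 + 0.25 + 2.25 + 6.25 + 12.25 = 42
h = 1/8 + (2.5)²/42 = 0.125 + 0.14881 = 0.274

h = 0.274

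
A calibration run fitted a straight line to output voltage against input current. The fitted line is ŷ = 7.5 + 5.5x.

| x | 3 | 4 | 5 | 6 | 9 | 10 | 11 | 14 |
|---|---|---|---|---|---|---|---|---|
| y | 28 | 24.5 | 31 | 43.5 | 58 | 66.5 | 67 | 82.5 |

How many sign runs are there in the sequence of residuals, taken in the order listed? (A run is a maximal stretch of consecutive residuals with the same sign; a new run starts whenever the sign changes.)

x=3: ŷ = 7.5 + 5.5·3 = 24; r = 28 − 24 = 4
x=4: ŷ = 7.5 + 5.5·4 = 29.5; r = 24.5 − 29.5 = -5
x=5: ŷ = 7.5 + 5.5·5 = 35; r = 31 − 35 = -4
x=6: ŷ = 7.5 + 5.5·6 = 40.5; r = 43.5 − 40.5 = 3
x=9: ŷ = 7.5 + 5.5·9 = 57; r = 58 − 57 = 1
x=10: ŷ = 7.5 + 5.5·10 = 62.5; r = 66.5 − 62.5 = 4
x=11: ŷ = 7.5 + 5.5·11 = 68; r = 67 − 68 = -1
x=14: ŷ = 7.5 + 5.5·14 = 84.5; r = 82.5 − 84.5 = -2
Signs: + − − + + + − −
Runs: +×1, −×2, +×3, −×2 → 4

4 runs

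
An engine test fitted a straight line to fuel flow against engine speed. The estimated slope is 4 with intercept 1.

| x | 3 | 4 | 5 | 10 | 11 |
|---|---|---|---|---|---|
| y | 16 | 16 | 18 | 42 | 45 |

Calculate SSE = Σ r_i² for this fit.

x=3: ŷ = 1 + 4·3 = 13; r = 16 − 13 = 3
x=4: ŷ = 1 + 4·4 = 17; r = 16 − 17 = -1
x=5: ŷ = 1 + 4·5 = 21; r = 18 − 21 = -3
x=10: ŷ = 1 + 4·10 = 41; r = 42 − 41 = 1
x=11: ŷ = 1 + 4·11 = 45; r = 45 − 45 = 0
SSE = 9 + 1 + 9 + 1 + 0 = 20

SSE = 20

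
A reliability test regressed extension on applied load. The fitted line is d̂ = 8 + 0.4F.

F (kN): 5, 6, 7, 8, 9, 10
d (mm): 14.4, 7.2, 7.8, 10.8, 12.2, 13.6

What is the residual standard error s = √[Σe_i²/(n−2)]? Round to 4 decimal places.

s = 3.2280

F=5: d̂ = 8 + 0.4·5 = 10; e = 14.4 − 10 = 4.4
F=6: d̂ = 8 + 0.4·6 = 10.4; e = 7.2 − 10.4 = -3.2
F=7: d̂ = 8 + 0.4·7 = 10.8; e = 7.8 − 10.8 = -3
F=8: d̂ = 8 + 0.4·8 = 11.2; e = 10.8 − 11.2 = -0.4
F=9: d̂ = 8 + 0.4·9 = 11.6; e = 12.2 − 11.6 = 0.6
F=10: d̂ = 8 + 0.4·10 = 12; e = 13.6 − 12 = 1.6
SSE = 19.36 + 10.24 + 9 + 0.16 + 0.36 + 2.56 = 41.68
s = √(41.68/4) = √10.42 ≈ 3.2280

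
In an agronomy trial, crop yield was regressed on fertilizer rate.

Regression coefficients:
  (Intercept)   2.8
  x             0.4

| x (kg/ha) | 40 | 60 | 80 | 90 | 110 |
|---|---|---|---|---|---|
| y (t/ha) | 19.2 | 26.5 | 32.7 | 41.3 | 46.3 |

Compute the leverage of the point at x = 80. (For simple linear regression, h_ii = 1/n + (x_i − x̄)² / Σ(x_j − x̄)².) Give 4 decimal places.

x̄ = (40 + 60 + 80 + 90 + 110)/5 = 76
Σ(x − x̄)² = 1296 + 256 + 16 + 196 + 1156 = 2920
h = 1/5 + (4)²/2920 = 0.2 + 0.00547945 = 0.2055

h = 0.2055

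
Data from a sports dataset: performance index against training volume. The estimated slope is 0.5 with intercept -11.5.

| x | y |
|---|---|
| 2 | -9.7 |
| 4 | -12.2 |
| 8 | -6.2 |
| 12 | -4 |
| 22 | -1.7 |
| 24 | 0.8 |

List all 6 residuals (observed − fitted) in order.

0.8, -2.7, 1.3, 1.5, -1.2, 0.3

x=2: ŷ = -11.5 + 0.5·2 = -10.5; r = -9.7 − (-10.5) = 0.8
x=4: ŷ = -11.5 + 0.5·4 = -9.5; r = -12.2 − (-9.5) = -2.7
x=8: ŷ = -11.5 + 0.5·8 = -7.5; r = -6.2 − (-7.5) = 1.3
x=12: ŷ = -11.5 + 0.5·12 = -5.5; r = -4 − (-5.5) = 1.5
x=22: ŷ = -11.5 + 0.5·22 = -0.5; r = -1.7 − (-0.5) = -1.2
x=24: ŷ = -11.5 + 0.5·24 = 0.5; r = 0.8 − 0.5 = 0.3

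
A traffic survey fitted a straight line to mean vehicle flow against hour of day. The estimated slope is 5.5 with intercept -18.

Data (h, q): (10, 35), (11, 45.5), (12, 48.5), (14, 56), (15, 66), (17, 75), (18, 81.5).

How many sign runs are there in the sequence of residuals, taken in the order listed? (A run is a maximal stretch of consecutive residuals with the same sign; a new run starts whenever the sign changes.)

h=10: ŷ = -18 + 5.5·10 = 37; e = 35 − 37 = -2
h=11: ŷ = -18 + 5.5·11 = 42.5; e = 45.5 − 42.5 = 3
h=12: ŷ = -18 + 5.5·12 = 48; e = 48.5 − 48 = 0.5
h=14: ŷ = -18 + 5.5·14 = 59; e = 56 − 59 = -3
h=15: ŷ = -18 + 5.5·15 = 64.5; e = 66 − 64.5 = 1.5
h=17: ŷ = -18 + 5.5·17 = 75.5; e = 75 − 75.5 = -0.5
h=18: ŷ = -18 + 5.5·18 = 81; e = 81.5 − 81 = 0.5
Signs: − + + − + − +
Runs: −×1, +×2, −×1, +×1, −×1, +×1 → 6

6 runs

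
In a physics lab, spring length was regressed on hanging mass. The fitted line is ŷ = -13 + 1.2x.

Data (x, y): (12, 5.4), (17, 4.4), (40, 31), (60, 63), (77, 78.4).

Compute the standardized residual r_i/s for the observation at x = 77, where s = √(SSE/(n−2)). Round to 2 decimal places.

x=12: ŷ = -13 + 1.2·12 = 1.4; r = 5.4 − 1.4 = 4
x=17: ŷ = -13 + 1.2·17 = 7.4; r = 4.4 − 7.4 = -3
x=40: ŷ = -13 + 1.2·40 = 35; r = 31 − 35 = -4
x=60: ŷ = -13 + 1.2·60 = 59; r = 63 − 59 = 4
x=77: ŷ = -13 + 1.2·77 = 79.4; r = 78.4 − 79.4 = -1
SSE = 16 + 9 + 16 + 16 + 1 = 58
s = √(58/3) = 4.39697
r/s = -1 / 4.39697 = -0.23

-0.23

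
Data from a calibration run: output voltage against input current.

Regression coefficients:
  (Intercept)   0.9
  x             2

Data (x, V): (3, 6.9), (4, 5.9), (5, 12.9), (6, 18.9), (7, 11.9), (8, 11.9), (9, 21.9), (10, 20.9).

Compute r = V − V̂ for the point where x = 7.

r = -3

V̂ = 0.9 + 2·7 = 14.9
r = 11.9 − 14.9 = -3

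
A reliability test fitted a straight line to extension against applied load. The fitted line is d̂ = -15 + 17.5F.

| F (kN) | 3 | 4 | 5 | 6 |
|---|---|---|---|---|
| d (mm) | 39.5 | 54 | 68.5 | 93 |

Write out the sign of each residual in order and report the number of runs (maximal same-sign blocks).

F=3: d̂ = -15 + 17.5·3 = 37.5; r = 39.5 − 37.5 = 2
F=4: d̂ = -15 + 17.5·4 = 55; r = 54 − 55 = -1
F=5: d̂ = -15 + 17.5·5 = 72.5; r = 68.5 − 72.5 = -4
F=6: d̂ = -15 + 17.5·6 = 90; r = 93 − 90 = 3
Signs: + − − +
Runs: +×1, −×2, +×1 → 3

3 runs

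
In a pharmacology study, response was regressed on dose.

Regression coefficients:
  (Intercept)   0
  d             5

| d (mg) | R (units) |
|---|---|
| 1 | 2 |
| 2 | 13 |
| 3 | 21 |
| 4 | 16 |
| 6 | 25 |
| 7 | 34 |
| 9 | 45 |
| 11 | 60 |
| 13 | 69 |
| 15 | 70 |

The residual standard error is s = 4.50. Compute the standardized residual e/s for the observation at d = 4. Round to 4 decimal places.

R̂ = 5·4 = 20
e = 16 − 20 = -4
e/s = -4 / 4.50 = -0.8889

-0.8889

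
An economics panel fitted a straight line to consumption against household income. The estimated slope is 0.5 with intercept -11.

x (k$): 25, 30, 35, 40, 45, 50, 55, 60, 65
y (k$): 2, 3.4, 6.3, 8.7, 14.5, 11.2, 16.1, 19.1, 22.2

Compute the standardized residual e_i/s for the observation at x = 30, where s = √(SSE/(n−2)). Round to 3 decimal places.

-0.372

x=25: ŷ = -11 + 0.5·25 = 1.5; e = 2 − 1.5 = 0.5
x=30: ŷ = -11 + 0.5·30 = 4; e = 3.4 − 4 = -0.6
x=35: ŷ = -11 + 0.5·35 = 6.5; e = 6.3 − 6.5 = -0.2
x=40: ŷ = -11 + 0.5·40 = 9; e = 8.7 − 9 = -0.3
x=45: ŷ = -11 + 0.5·45 = 11.5; e = 14.5 − 11.5 = 3
x=50: ŷ = -11 + 0.5·50 = 14; e = 11.2 − 14 = -2.8
x=55: ŷ = -11 + 0.5·55 = 16.5; e = 16.1 − 16.5 = -0.4
x=60: ŷ = -11 + 0.5·60 = 19; e = 19.1 − 19 = 0.1
x=65: ŷ = -11 + 0.5·65 = 21.5; e = 22.2 − 21.5 = 0.7
SSE = 0.25 + 0.36 + 0.04 + 0.09 + 9 + 7.84 + 0.16 + 0.01 + 0.49 = 18.24
s = √(18.24/7) = 1.61422
e/s = -0.6 / 1.61422 = -0.372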